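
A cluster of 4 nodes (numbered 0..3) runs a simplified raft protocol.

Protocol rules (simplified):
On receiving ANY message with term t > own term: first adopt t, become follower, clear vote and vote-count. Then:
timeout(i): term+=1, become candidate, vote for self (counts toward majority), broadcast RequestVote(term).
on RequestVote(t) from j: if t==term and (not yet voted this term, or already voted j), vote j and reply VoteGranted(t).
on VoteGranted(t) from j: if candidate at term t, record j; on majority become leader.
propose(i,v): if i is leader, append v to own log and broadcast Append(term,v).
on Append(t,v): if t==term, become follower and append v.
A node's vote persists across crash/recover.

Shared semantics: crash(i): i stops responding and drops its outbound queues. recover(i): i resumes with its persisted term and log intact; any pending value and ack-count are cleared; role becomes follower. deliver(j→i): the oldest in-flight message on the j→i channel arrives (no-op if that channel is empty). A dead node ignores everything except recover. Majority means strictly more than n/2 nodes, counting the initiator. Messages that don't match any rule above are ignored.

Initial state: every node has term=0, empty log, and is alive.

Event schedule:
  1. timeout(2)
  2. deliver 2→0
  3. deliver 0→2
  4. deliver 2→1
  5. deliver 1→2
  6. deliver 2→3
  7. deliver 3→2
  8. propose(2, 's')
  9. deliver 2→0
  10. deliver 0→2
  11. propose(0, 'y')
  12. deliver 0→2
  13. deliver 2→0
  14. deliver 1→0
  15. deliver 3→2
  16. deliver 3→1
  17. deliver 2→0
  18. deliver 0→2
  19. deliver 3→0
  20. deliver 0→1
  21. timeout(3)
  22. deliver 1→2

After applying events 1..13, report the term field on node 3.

e1 timeout(2): 2[cand,t=1,-]
e2 deliver 2→0: 0[foll,t=1,-]
e3 deliver 0→2: ·
e4 deliver 2→1: 1[foll,t=1,-]
e5 deliver 1→2: 2[lead,t=1,-]
e6 deliver 2→3: 3[foll,t=1,-]
e7 deliver 3→2: ·
e8 propose(2,'s'): 2[lead,t=1,s]
e9 deliver 2→0: 0[foll,t=1,s]
e10 deliver 0→2: ·
e11 propose(0,'y'): ·
e12 deliver 0→2: ·
e13 deliver 2→0: ·

1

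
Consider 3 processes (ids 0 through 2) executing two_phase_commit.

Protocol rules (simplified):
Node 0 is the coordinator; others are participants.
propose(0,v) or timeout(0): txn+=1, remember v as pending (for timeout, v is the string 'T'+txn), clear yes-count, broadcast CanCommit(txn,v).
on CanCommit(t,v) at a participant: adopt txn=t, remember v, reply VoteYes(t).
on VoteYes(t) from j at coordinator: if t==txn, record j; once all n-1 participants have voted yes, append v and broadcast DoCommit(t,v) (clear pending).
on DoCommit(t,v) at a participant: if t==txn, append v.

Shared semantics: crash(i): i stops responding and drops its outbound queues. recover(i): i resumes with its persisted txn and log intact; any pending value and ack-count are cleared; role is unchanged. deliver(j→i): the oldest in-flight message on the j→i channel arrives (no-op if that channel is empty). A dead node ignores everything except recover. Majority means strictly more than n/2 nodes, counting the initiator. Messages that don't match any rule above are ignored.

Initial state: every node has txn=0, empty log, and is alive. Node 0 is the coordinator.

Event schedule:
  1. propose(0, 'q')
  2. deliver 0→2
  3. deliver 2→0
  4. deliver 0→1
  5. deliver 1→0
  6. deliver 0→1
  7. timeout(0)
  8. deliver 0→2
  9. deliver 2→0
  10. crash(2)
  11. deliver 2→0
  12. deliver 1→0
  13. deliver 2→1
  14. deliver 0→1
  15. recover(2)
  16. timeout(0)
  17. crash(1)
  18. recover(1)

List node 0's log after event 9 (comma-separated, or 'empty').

q

after 1 — propose(0,'q'): n0:coor/t1/[-]
after 2 — deliver 0→2: n2:part/t1/[-]
after 3 — deliver 2→0: ·
after 4 — deliver 0→1: n1:part/t1/[-]
after 5 — deliver 1→0: n0:coor/t1/[q]
after 6 — deliver 0→1: n1:part/t1/[q]
after 7 — timeout(0): n0:coor/t2/[q]
after 8 — deliver 0→2: n2:part/t1/[q]
after 9 — deliver 2→0: ·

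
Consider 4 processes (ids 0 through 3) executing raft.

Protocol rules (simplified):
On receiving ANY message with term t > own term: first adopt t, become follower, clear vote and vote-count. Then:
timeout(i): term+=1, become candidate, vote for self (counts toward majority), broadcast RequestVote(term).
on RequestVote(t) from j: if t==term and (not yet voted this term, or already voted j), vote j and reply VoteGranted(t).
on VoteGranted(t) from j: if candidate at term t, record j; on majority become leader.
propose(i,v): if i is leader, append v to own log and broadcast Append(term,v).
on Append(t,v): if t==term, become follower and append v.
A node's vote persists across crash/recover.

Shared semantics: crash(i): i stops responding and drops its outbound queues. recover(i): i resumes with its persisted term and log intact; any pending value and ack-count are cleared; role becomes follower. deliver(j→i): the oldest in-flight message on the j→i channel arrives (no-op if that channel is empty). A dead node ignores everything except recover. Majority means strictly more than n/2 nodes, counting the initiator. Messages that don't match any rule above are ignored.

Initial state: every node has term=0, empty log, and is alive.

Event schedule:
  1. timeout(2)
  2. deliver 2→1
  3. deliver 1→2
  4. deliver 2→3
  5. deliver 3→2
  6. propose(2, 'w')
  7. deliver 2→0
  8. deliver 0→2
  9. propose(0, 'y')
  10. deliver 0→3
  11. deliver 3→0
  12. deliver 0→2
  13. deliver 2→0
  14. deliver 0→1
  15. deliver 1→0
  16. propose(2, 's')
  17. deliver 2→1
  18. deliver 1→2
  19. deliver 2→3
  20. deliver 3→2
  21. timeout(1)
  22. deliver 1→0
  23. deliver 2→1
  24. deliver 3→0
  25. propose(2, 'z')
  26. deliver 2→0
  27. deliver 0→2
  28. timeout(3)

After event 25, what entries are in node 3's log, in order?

w

step 1 timeout(2): 2={cand,t=1,log=-}
step 2 deliver 2→1: 1={foll,t=1,log=-}
step 3 deliver 1→2: —
step 4 deliver 2→3: 3={foll,t=1,log=-}
step 5 deliver 3→2: 2={lead,t=1,log=-}
step 6 propose(2,'w'): 2={lead,t=1,log=w}
step 7 deliver 2→0: 0={foll,t=1,log=-}
step 8 deliver 0→2: —
step 9 propose(0,'y'): —
step 10 deliver 0→3: —
step 11 deliver 3→0: —
step 12 deliver 0→2: —
step 13 deliver 2→0: 0={foll,t=1,log=w}
step 14 deliver 0→1: —
step 15 deliver 1→0: —
step 16 propose(2,'s'): 2={lead,t=1,log=w,s}
step 17 deliver 2→1: 1={foll,t=1,log=w}
step 18 deliver 1→2: —
step 19 deliver 2→3: 3={foll,t=1,log=w}
step 20 deliver 3→2: —
step 21 timeout(1): 1={cand,t=2,log=w}
step 22 deliver 1→0: 0={foll,t=2,log=w}
step 23 deliver 2→1: —
step 24 deliver 3→0: —
step 25 propose(2,'z'): 2={lead,t=1,log=w,s,z}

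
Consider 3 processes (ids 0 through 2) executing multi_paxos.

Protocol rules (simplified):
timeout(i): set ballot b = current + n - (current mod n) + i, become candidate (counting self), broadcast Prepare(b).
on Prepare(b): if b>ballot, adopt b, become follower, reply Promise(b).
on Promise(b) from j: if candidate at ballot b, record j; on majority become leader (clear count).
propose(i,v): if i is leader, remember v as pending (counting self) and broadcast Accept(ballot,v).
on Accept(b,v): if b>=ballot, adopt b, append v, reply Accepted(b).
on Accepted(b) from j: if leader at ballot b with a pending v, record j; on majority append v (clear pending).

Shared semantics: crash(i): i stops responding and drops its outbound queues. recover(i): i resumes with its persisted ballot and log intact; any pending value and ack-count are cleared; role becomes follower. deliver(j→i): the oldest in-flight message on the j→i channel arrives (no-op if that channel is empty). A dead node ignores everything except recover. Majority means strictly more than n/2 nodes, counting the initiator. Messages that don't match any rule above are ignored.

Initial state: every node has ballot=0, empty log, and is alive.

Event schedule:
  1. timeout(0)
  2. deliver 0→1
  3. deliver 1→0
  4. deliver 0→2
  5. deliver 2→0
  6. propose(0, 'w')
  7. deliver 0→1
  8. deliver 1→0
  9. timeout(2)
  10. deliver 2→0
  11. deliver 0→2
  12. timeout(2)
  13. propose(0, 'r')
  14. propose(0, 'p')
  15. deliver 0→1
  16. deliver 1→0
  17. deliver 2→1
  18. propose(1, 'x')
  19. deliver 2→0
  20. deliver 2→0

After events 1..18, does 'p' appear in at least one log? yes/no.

after 1 — timeout(0): n0:cand/b3/[-]
after 2 — deliver 0→1: n1:foll/b3/[-]
after 3 — deliver 1→0: n0:lead/b3/[-]
after 4 — deliver 0→2: n2:foll/b3/[-]
after 5 — deliver 2→0: ·
after 6 — propose(0,'w'): ·
after 7 — deliver 0→1: n1:foll/b3/[w]
after 8 — deliver 1→0: n0:lead/b3/[w]
after 9 — timeout(2): n2:cand/b8/[-]
after 10 — deliver 2→0: n0:foll/b8/[w]
after 11 — deliver 0→2: ·
after 12 — timeout(2): n2:cand/b11/[-]
after 13 — propose(0,'r'): ·
after 14 — propose(0,'p'): ·
after 15 — deliver 0→1: ·
after 16 — deliver 1→0: ·
after 17 — deliver 2→1: n1:foll/b8/[w]
after 18 — propose(1,'x'): ·

no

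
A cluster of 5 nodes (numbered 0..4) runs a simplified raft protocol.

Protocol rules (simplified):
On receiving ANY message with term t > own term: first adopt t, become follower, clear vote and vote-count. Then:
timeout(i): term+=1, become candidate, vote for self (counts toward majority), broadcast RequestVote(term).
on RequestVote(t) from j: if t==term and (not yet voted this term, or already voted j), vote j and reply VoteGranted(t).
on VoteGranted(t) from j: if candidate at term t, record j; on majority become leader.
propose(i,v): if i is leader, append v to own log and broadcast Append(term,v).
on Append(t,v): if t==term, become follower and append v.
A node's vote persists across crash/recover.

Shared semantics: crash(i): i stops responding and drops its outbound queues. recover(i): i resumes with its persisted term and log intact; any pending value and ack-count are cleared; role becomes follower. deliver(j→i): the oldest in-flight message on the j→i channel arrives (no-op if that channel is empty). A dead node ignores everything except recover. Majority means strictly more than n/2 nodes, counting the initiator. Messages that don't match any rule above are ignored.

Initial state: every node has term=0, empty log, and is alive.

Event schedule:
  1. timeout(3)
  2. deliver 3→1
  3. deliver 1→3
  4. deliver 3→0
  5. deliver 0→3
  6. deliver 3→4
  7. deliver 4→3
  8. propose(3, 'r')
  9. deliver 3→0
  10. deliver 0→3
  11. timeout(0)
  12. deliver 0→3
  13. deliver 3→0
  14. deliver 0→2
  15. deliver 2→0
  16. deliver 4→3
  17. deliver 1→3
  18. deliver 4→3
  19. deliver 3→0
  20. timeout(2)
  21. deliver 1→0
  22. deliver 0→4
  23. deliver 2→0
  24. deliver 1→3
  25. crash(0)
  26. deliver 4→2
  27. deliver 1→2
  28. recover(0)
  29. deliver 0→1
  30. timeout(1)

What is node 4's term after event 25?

2

1. timeout(3):  <3:cand t1 ->
2. deliver 3→1:  <1:foll t1 ->
3. deliver 1→3:  nop
4. deliver 3→0:  <0:foll t1 ->
5. deliver 0→3:  <3:lead t1 ->
6. deliver 3→4:  <4:foll t1 ->
7. deliver 4→3:  nop
8. propose(3,'r'):  <3:lead t1 r>
9. deliver 3→0:  <0:foll t1 r>
10. deliver 0→3:  nop
11. timeout(0):  <0:cand t2 r>
12. deliver 0→3:  <3:foll t2 r>
13. deliver 3→0:  nop
14. deliver 0→2:  <2:foll t2 ->
15. deliver 2→0:  <0:lead t2 r>
16. deliver 4→3:  nop
17. deliver 1→3:  nop
18. deliver 4→3:  nop
19. deliver 3→0:  nop
20. timeout(2):  <2:cand t3 ->
21. deliver 1→0:  nop
22. deliver 0→4:  <4:foll t2 ->
23. deliver 2→0:  <0:foll t3 r>
24. deliver 1→3:  nop
25. crash(0):  <0:✗foll t3 r>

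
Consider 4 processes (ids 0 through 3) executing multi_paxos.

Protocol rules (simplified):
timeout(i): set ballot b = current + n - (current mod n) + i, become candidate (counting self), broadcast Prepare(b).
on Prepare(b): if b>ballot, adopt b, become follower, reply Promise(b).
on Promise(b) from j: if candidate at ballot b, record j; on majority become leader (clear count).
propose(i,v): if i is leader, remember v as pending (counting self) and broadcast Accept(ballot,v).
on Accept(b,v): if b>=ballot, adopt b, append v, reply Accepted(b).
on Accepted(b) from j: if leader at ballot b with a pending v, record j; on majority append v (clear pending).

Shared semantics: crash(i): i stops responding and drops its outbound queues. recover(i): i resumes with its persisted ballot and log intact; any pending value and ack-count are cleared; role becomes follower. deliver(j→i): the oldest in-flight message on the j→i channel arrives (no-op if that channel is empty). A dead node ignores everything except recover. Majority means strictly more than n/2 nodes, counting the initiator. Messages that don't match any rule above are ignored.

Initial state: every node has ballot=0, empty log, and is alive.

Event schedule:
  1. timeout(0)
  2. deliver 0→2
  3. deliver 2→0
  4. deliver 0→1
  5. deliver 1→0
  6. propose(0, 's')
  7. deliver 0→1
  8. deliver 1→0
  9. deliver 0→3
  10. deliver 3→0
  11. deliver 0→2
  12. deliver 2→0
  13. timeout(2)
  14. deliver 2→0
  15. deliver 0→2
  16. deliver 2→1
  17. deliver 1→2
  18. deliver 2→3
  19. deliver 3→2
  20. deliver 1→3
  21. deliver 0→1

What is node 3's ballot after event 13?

[1] timeout(0) → N0(cand b4 [-])
[2] deliver 0→2 → N2(foll b4 [-])
[3] deliver 2→0 → ∅
[4] deliver 0→1 → N1(foll b4 [-])
[5] deliver 1→0 → N0(lead b4 [-])
[6] propose(0,'s') → ∅
[7] deliver 0→1 → N1(foll b4 [s])
[8] deliver 1→0 → ∅
[9] deliver 0→3 → N3(foll b4 [-])
[10] deliver 3→0 → ∅
[11] deliver 0→2 → N2(foll b4 [s])
[12] deliver 2→0 → N0(lead b4 [s])
[13] timeout(2) → N2(cand b10 [s])

4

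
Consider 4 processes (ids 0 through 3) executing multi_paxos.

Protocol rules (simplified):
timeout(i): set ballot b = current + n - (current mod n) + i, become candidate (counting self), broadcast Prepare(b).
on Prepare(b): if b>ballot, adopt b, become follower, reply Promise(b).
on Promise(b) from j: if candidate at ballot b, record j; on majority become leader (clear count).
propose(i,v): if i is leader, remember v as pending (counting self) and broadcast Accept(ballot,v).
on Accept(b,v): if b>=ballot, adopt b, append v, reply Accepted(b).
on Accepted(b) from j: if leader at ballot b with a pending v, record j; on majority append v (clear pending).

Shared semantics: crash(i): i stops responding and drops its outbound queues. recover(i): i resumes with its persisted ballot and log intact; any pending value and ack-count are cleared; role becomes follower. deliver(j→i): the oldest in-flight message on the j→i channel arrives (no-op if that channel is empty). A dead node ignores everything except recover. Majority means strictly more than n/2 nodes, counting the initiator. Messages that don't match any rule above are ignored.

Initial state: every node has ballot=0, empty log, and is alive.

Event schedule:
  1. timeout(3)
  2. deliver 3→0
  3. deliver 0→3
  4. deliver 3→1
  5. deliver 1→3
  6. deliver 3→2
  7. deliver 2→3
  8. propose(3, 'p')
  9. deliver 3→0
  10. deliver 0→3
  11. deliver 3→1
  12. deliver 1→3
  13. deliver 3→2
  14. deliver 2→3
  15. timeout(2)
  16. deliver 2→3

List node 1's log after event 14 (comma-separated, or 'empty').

p

step 1 timeout(3): 3={cand,b=7,log=-}
step 2 deliver 3→0: 0={foll,b=7,log=-}
step 3 deliver 0→3: —
step 4 deliver 3→1: 1={foll,b=7,log=-}
step 5 deliver 1→3: 3={lead,b=7,log=-}
step 6 deliver 3→2: 2={foll,b=7,log=-}
step 7 deliver 2→3: —
step 8 propose(3,'p'): —
step 9 deliver 3→0: 0={foll,b=7,log=p}
step 10 deliver 0→3: —
step 11 deliver 3→1: 1={foll,b=7,log=p}
step 12 deliver 1→3: 3={lead,b=7,log=p}
step 13 deliver 3→2: 2={foll,b=7,log=p}
step 14 deliver 2→3: —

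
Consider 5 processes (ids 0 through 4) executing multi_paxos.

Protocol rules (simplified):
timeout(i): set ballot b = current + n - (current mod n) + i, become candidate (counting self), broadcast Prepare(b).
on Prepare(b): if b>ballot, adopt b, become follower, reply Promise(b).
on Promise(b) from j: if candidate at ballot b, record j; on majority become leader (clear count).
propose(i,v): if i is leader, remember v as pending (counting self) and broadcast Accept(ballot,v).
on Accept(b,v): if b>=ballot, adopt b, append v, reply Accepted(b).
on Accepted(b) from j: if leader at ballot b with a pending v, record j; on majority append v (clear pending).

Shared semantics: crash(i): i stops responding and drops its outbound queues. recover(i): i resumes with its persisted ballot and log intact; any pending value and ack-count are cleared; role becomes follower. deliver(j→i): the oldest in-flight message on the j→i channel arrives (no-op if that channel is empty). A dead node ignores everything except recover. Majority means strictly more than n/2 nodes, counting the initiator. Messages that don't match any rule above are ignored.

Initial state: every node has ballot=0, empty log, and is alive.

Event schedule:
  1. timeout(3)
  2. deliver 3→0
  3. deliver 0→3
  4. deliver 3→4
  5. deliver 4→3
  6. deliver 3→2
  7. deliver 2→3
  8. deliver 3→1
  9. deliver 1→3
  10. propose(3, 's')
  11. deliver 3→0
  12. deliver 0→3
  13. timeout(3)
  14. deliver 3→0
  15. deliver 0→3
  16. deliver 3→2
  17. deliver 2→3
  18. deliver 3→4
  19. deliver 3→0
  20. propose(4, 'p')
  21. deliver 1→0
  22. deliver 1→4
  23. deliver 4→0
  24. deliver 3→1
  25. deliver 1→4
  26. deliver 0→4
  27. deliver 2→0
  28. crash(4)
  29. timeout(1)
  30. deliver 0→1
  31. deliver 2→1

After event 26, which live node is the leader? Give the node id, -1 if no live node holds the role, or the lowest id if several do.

-1

step 1 timeout(3): 3={cand,b=8,log=-}
step 2 deliver 3→0: 0={foll,b=8,log=-}
step 3 deliver 0→3: —
step 4 deliver 3→4: 4={foll,b=8,log=-}
step 5 deliver 4→3: 3={lead,b=8,log=-}
step 6 deliver 3→2: 2={foll,b=8,log=-}
step 7 deliver 2→3: —
step 8 deliver 3→1: 1={foll,b=8,log=-}
step 9 deliver 1→3: —
step 10 propose(3,'s'): —
step 11 deliver 3→0: 0={foll,b=8,log=s}
step 12 deliver 0→3: —
step 13 timeout(3): 3={cand,b=13,log=-}
step 14 deliver 3→0: 0={foll,b=13,log=s}
step 15 deliver 0→3: —
step 16 deliver 3→2: 2={foll,b=8,log=s}
step 17 deliver 2→3: —
step 18 deliver 3→4: 4={foll,b=8,log=s}
step 19 deliver 3→0: —
step 20 propose(4,'p'): —
step 21 deliver 1→0: —
step 22 deliver 1→4: —
step 23 deliver 4→0: —
step 24 deliver 3→1: 1={foll,b=8,log=s}
step 25 deliver 1→4: —
step 26 deliver 0→4: —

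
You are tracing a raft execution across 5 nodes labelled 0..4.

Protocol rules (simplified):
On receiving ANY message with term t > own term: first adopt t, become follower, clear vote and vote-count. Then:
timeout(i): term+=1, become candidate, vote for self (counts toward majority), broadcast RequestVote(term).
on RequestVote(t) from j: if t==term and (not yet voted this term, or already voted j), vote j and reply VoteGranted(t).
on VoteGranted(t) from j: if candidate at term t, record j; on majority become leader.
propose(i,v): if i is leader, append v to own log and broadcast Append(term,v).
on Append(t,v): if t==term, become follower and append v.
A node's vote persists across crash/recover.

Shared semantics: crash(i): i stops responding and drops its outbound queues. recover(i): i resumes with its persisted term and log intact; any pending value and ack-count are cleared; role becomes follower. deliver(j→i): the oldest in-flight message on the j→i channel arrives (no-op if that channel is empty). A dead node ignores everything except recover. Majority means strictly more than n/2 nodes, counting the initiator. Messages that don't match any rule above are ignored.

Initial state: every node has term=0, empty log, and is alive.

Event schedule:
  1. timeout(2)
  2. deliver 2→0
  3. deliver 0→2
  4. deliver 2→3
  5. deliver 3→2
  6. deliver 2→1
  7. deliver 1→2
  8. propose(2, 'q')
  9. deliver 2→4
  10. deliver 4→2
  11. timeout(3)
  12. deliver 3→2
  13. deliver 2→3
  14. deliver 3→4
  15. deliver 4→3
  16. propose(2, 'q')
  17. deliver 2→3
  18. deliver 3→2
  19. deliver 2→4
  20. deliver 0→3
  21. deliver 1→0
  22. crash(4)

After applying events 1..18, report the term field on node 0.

1

[1] timeout(2) → N2(cand t1 [-])
[2] deliver 2→0 → N0(foll t1 [-])
[3] deliver 0→2 → ∅
[4] deliver 2→3 → N3(foll t1 [-])
[5] deliver 3→2 → N2(lead t1 [-])
[6] deliver 2→1 → N1(foll t1 [-])
[7] deliver 1→2 → ∅
[8] propose(2,'q') → N2(lead t1 [q])
[9] deliver 2→4 → N4(foll t1 [-])
[10] deliver 4→2 → ∅
[11] timeout(3) → N3(cand t2 [-])
[12] deliver 3→2 → N2(foll t2 [q])
[13] deliver 2→3 → ∅
[14] deliver 3→4 → N4(foll t2 [-])
[15] deliver 4→3 → ∅
[16] propose(2,'q') → ∅
[17] deliver 2→3 → N3(lead t2 [-])
[18] deliver 3→2 → ∅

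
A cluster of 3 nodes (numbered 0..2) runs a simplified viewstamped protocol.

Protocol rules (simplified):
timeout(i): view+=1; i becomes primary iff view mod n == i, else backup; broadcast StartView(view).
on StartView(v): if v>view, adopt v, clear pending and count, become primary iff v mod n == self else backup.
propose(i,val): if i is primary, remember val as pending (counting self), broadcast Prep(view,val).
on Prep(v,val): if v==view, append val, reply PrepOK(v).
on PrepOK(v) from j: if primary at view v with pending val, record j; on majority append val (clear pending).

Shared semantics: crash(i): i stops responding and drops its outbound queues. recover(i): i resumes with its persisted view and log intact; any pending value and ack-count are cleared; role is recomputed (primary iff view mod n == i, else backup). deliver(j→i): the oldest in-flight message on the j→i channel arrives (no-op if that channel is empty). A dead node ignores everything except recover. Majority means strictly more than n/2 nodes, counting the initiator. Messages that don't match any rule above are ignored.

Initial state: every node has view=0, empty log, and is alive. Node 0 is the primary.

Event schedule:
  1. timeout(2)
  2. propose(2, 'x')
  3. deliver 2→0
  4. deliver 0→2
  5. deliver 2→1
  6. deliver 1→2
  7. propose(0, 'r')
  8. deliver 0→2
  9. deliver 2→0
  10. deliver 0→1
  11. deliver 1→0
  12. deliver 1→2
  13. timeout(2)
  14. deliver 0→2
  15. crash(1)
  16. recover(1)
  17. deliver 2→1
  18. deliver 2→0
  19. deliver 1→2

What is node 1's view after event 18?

2

1. timeout(2):  <2:back v1 ->
2. propose(2,'x'):  nop
3. deliver 2→0:  <0:back v1 ->
4. deliver 0→2:  nop
5. deliver 2→1:  <1:prim v1 ->
6. deliver 1→2:  nop
7. propose(0,'r'):  nop
8. deliver 0→2:  nop
9. deliver 2→0:  nop
10. deliver 0→1:  nop
11. deliver 1→0:  nop
12. deliver 1→2:  nop
13. timeout(2):  <2:prim v2 ->
14. deliver 0→2:  nop
15. crash(1):  <1:✗prim v1 ->
16. recover(1):  <1:prim v1 ->
17. deliver 2→1:  <1:back v2 ->
18. deliver 2→0:  <0:back v2 ->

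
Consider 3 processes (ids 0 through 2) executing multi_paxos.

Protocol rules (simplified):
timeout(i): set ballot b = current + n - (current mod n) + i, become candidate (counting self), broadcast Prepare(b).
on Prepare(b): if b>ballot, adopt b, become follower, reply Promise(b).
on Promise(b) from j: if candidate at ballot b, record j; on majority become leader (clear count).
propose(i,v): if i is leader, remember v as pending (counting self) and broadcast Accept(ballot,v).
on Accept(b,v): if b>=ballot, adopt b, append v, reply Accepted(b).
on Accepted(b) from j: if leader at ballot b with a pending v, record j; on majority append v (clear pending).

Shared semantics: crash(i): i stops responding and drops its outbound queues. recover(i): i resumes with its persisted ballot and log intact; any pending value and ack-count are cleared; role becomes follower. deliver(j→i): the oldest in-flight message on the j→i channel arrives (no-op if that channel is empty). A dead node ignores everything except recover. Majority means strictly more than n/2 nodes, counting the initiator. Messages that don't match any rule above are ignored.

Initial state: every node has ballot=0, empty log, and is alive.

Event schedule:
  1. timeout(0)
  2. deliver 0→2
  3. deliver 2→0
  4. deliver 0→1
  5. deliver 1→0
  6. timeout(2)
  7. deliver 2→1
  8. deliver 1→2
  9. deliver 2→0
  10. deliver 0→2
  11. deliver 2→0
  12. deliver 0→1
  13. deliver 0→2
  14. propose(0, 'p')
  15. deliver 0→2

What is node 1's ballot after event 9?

1. timeout(0):  <0:cand b3 ->
2. deliver 0→2:  <2:foll b3 ->
3. deliver 2→0:  <0:lead b3 ->
4. deliver 0→1:  <1:foll b3 ->
5. deliver 1→0:  nop
6. timeout(2):  <2:cand b8 ->
7. deliver 2→1:  <1:foll b8 ->
8. deliver 1→2:  <2:lead b8 ->
9. deliver 2→0:  <0:foll b8 ->

8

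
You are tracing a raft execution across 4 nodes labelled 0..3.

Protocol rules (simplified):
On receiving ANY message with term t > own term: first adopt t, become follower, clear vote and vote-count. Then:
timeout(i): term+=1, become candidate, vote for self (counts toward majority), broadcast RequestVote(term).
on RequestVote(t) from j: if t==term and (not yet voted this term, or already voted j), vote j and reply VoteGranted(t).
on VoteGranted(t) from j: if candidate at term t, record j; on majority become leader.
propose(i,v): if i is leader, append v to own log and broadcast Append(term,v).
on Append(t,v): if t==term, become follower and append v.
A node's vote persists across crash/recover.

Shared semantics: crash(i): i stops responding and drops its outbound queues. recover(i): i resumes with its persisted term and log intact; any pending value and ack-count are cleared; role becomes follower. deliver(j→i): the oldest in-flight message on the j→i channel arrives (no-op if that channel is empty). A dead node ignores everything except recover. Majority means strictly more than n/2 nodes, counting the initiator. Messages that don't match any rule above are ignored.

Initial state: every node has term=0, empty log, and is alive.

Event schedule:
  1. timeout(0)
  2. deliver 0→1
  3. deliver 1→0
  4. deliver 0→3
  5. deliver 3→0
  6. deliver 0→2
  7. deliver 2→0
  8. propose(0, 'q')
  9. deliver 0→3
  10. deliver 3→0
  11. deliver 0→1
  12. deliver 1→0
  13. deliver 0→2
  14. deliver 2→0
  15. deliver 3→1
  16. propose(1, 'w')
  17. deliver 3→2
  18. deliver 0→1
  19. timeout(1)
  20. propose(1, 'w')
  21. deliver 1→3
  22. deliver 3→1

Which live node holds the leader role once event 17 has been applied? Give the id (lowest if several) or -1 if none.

0

step 1 timeout(0): 0={cand,t=1,log=-}
step 2 deliver 0→1: 1={foll,t=1,log=-}
step 3 deliver 1→0: —
step 4 deliver 0→3: 3={foll,t=1,log=-}
step 5 deliver 3→0: 0={lead,t=1,log=-}
step 6 deliver 0→2: 2={foll,t=1,log=-}
step 7 deliver 2→0: —
step 8 propose(0,'q'): 0={lead,t=1,log=q}
step 9 deliver 0→3: 3={foll,t=1,log=q}
step 10 deliver 3→0: —
step 11 deliver 0→1: 1={foll,t=1,log=q}
step 12 deliver 1→0: —
step 13 deliver 0→2: 2={foll,t=1,log=q}
step 14 deliver 2→0: —
step 15 deliver 3→1: —
step 16 propose(1,'w'): —
step 17 deliver 3→2: —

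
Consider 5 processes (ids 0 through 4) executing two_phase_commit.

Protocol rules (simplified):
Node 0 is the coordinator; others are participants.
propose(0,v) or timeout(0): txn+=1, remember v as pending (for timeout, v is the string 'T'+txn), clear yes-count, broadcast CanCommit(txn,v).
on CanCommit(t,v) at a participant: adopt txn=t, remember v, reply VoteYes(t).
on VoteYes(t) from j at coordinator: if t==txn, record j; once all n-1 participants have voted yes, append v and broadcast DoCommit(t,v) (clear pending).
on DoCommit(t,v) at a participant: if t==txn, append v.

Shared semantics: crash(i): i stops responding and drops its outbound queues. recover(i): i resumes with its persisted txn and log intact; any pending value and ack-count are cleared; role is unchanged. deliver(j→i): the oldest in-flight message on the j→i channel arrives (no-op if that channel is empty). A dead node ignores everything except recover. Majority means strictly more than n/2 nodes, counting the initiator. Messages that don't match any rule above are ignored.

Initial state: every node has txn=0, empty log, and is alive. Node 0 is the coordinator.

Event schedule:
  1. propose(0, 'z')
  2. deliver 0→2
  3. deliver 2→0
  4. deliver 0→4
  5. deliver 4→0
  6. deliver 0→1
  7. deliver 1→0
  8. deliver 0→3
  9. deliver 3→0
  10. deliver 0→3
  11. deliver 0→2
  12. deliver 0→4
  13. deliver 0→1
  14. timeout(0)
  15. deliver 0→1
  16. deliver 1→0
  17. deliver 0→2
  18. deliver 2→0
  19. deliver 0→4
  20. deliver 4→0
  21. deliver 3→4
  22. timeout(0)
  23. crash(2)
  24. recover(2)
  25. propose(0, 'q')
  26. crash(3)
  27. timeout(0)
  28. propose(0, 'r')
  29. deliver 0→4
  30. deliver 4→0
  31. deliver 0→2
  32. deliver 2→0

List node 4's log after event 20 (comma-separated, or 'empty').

[1] propose(0,'z') → N0(coor t1 [-])
[2] deliver 0→2 → N2(part t1 [-])
[3] deliver 2→0 → ∅
[4] deliver 0→4 → N4(part t1 [-])
[5] deliver 4→0 → ∅
[6] deliver 0→1 → N1(part t1 [-])
[7] deliver 1→0 → ∅
[8] deliver 0→3 → N3(part t1 [-])
[9] deliver 3→0 → N0(coor t1 [z])
[10] deliver 0→3 → N3(part t1 [z])
[11] deliver 0→2 → N2(part t1 [z])
[12] deliver 0→4 → N4(part t1 [z])
[13] deliver 0→1 → N1(part t1 [z])
[14] timeout(0) → N0(coor t2 [z])
[15] deliver 0→1 → N1(part t2 [z])
[16] deliver 1→0 → ∅
[17] deliver 0→2 → N2(part t2 [z])
[18] deliver 2→0 → ∅
[19] deliver 0→4 → N4(part t2 [z])
[20] deliver 4→0 → ∅

z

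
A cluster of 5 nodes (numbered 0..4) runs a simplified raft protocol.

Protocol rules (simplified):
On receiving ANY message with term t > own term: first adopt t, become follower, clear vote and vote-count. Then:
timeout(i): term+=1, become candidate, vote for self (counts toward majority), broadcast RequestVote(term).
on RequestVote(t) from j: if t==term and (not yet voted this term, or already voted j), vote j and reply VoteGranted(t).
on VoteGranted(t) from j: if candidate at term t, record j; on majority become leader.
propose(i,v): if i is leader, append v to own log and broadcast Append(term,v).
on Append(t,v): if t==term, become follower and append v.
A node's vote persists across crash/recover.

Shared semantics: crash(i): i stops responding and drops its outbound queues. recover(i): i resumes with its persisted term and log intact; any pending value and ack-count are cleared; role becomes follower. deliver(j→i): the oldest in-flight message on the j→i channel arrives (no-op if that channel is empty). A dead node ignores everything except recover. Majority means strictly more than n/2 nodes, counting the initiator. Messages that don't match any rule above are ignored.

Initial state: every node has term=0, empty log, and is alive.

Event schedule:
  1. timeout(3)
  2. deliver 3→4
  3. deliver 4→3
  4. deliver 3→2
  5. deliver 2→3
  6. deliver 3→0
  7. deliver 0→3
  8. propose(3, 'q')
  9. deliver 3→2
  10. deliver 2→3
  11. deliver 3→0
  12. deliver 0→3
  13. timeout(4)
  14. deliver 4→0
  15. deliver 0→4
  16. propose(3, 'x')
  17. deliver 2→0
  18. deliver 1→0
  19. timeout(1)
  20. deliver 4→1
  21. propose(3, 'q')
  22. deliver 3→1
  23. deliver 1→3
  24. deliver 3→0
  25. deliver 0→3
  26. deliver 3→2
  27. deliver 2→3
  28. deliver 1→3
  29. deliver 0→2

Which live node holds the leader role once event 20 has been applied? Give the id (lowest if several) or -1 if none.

3

after 1 — timeout(3): n3:cand/t1/[-]
after 2 — deliver 3→4: n4:foll/t1/[-]
after 3 — deliver 4→3: ·
after 4 — deliver 3→2: n2:foll/t1/[-]
after 5 — deliver 2→3: n3:lead/t1/[-]
after 6 — deliver 3→0: n0:foll/t1/[-]
after 7 — deliver 0→3: ·
after 8 — propose(3,'q'): n3:lead/t1/[q]
after 9 — deliver 3→2: n2:foll/t1/[q]
after 10 — deliver 2→3: ·
after 11 — deliver 3→0: n0:foll/t1/[q]
after 12 — deliver 0→3: ·
after 13 — timeout(4): n4:cand/t2/[-]
after 14 — deliver 4→0: n0:foll/t2/[q]
after 15 — deliver 0→4: ·
after 16 — propose(3,'x'): n3:lead/t1/[q,x]
after 17 — deliver 2→0: ·
after 18 — deliver 1→0: ·
after 19 — timeout(1): n1:cand/t1/[-]
after 20 — deliver 4→1: n1:foll/t2/[-]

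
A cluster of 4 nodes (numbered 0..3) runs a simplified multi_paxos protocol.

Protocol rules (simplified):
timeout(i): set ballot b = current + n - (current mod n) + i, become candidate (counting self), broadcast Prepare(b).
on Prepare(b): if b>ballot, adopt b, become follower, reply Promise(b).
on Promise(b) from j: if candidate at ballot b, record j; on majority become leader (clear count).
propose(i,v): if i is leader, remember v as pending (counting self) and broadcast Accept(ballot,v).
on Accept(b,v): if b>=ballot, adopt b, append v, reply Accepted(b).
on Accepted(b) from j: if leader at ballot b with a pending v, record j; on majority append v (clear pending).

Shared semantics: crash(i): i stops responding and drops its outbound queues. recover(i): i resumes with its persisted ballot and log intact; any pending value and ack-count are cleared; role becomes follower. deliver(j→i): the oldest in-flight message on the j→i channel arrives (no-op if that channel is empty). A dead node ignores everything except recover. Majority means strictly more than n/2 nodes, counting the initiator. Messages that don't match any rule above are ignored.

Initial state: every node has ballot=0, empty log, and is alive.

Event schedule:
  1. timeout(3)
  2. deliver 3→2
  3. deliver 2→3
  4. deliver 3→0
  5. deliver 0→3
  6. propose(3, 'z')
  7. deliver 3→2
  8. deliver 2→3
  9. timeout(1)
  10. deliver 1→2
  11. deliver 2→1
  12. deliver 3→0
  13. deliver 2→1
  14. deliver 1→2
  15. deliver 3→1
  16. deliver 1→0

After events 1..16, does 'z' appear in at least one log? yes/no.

yes

after 1 — timeout(3): n3:cand/b7/[-]
after 2 — deliver 3→2: n2:foll/b7/[-]
after 3 — deliver 2→3: ·
after 4 — deliver 3→0: n0:foll/b7/[-]
after 5 — deliver 0→3: n3:lead/b7/[-]
after 6 — propose(3,'z'): ·
after 7 — deliver 3→2: n2:foll/b7/[z]
after 8 — deliver 2→3: ·
after 9 — timeout(1): n1:cand/b5/[-]
after 10 — deliver 1→2: ·
after 11 — deliver 2→1: ·
after 12 — deliver 3→0: n0:foll/b7/[z]
after 13 — deliver 2→1: ·
after 14 — deliver 1→2: ·
after 15 — deliver 3→1: n1:foll/b7/[-]
after 16 — deliver 1→0: ·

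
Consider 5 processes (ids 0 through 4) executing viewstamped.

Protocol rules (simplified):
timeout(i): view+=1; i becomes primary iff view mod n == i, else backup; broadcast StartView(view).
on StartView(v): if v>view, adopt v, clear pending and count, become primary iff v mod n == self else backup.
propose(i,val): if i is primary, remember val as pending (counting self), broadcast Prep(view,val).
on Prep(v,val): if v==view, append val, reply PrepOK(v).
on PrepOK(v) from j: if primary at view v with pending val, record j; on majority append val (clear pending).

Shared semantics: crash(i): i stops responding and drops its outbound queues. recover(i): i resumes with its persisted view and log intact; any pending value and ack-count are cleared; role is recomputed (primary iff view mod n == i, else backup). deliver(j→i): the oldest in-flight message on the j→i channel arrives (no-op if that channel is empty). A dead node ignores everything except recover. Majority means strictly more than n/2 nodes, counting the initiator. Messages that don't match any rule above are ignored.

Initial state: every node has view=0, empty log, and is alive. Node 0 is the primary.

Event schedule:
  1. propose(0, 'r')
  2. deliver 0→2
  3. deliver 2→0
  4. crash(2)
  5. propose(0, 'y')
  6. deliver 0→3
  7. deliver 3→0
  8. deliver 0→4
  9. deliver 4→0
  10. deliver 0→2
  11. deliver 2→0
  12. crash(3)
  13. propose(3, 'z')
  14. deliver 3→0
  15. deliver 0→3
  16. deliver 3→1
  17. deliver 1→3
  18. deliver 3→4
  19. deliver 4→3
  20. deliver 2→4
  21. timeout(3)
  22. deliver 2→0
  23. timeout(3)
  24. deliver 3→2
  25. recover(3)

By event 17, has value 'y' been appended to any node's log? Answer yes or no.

1. propose(0,'r'):  nop
2. deliver 0→2:  <2:back v0 r>
3. deliver 2→0:  nop
4. crash(2):  <2:✗back v0 r>
5. propose(0,'y'):  nop
6. deliver 0→3:  <3:back v0 r>
7. deliver 3→0:  nop
8. deliver 0→4:  <4:back v0 r>
9. deliver 4→0:  <0:prim v0 y>
10. deliver 0→2:  nop
11. deliver 2→0:  nop
12. crash(3):  <3:✗back v0 r>
13. propose(3,'z'):  nop
14. deliver 3→0:  nop
15. deliver 0→3:  nop
16. deliver 3→1:  nop
17. deliver 1→3:  nop

yes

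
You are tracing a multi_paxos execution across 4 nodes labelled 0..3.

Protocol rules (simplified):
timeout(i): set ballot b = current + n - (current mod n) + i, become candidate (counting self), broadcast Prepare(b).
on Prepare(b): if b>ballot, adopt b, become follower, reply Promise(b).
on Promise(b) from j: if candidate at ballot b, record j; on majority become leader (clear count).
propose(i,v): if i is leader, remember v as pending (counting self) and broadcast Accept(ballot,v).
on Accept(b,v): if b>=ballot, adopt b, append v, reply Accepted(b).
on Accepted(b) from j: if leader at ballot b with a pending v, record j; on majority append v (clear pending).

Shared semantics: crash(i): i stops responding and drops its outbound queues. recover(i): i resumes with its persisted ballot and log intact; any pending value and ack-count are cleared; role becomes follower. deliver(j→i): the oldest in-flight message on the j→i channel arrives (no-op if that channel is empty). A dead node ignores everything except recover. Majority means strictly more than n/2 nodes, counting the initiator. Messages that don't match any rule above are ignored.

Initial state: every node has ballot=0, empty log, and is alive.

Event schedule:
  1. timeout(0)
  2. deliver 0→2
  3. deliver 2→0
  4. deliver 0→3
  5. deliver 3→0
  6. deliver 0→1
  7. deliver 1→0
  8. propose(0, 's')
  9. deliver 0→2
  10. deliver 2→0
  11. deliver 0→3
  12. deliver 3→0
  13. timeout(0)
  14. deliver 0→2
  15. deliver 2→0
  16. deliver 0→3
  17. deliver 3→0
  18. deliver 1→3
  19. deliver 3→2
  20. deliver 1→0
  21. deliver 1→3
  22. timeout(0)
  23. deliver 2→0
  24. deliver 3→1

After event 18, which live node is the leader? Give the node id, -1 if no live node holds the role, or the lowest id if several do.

[1] timeout(0) → N0(cand b4 [-])
[2] deliver 0→2 → N2(foll b4 [-])
[3] deliver 2→0 → ∅
[4] deliver 0→3 → N3(foll b4 [-])
[5] deliver 3→0 → N0(lead b4 [-])
[6] deliver 0→1 → N1(foll b4 [-])
[7] deliver 1→0 → ∅
[8] propose(0,'s') → ∅
[9] deliver 0→2 → N2(foll b4 [s])
[10] deliver 2→0 → ∅
[11] deliver 0→3 → N3(foll b4 [s])
[12] deliver 3→0 → N0(lead b4 [s])
[13] timeout(0) → N0(cand b8 [s])
[14] deliver 0→2 → N2(foll b8 [s])
[15] deliver 2→0 → ∅
[16] deliver 0→3 → N3(foll b8 [s])
[17] deliver 3→0 → N0(lead b8 [s])
[18] deliver 1→3 → ∅

0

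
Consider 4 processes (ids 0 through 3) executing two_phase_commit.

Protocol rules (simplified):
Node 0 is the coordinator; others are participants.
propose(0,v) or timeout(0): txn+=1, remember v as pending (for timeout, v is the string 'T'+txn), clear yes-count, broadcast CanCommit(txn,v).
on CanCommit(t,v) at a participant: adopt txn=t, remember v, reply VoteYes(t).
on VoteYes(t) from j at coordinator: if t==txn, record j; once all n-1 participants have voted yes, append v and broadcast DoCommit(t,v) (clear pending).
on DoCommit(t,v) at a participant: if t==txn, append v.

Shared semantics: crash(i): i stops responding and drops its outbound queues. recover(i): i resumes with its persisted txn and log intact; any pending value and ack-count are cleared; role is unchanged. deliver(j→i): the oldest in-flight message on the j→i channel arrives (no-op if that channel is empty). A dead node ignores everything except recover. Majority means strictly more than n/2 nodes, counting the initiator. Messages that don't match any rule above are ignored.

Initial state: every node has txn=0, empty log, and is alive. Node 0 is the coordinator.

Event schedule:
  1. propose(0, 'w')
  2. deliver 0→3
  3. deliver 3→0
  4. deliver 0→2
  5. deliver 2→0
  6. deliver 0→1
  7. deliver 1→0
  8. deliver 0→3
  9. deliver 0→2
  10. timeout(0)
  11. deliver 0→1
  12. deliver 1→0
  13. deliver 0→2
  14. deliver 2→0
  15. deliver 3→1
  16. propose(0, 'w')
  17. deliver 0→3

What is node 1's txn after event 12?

[1] propose(0,'w') → N0(coor t1 [-])
[2] deliver 0→3 → N3(part t1 [-])
[3] deliver 3→0 → ∅
[4] deliver 0→2 → N2(part t1 [-])
[5] deliver 2→0 → ∅
[6] deliver 0→1 → N1(part t1 [-])
[7] deliver 1→0 → N0(coor t1 [w])
[8] deliver 0→3 → N3(part t1 [w])
[9] deliver 0→2 → N2(part t1 [w])
[10] timeout(0) → N0(coor t2 [w])
[11] deliver 0→1 → N1(part t1 [w])
[12] deliver 1→0 → ∅

1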